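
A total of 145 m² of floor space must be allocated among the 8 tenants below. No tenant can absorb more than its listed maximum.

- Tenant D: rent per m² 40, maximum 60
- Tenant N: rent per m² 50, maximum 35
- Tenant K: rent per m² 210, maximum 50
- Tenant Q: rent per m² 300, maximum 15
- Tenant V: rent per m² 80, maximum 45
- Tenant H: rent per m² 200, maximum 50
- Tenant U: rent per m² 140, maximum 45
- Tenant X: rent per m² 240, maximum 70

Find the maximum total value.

33800

Rank by rent per m²: Tenant Q 300 > Tenant X 240 > Tenant K 210 > Tenant H 200 > Tenant U 140 > Tenant V 80 > Tenant N 50 > Tenant D 40.
Tenant Q: +15 to 15 (cap) → 130 left.
Tenant X takes 70 to reach its cap of 70 → 60 left.
Give Tenant K 50 to hit its cap of 50 → 10 left.
Tenant H has room for 50 but only 10 remain, so it gets 10.
Total = 210×50 + 300×15 + 200×10 + 240×70 = 33800.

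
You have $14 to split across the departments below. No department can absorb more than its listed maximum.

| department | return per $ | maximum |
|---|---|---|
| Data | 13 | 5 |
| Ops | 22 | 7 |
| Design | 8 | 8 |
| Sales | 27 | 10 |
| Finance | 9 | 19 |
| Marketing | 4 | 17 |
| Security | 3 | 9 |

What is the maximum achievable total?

Rank by return per $: Sales 27 > Ops 22 > Data 13 > Finance 9 > Design 8 > Marketing 4 > Security 3.
Give Sales 10 to hit its cap of 10 ; 4 left.
Only 4 left; Ops takes them to reach 4.
Total = 22×4 + 27×10 = 358.

358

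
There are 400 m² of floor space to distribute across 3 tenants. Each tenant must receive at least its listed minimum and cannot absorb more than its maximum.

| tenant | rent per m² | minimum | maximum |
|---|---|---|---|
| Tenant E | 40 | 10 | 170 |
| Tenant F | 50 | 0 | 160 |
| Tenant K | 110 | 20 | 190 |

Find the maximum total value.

30900

Meeting every minimum uses 10+0+20 = 30 m², leaving 370.
Rank by rent per m²: Tenant K 110 > Tenant F 50 > Tenant E 40.
Give Tenant K 170 more to hit its cap of 190 — 200 left.
Give Tenant F 160 more to hit its cap of 160 — 40 left.
Only 40 left; Tenant E takes them to reach 50.
Total = 40×50 + 50×160 + 110×190 = 30900.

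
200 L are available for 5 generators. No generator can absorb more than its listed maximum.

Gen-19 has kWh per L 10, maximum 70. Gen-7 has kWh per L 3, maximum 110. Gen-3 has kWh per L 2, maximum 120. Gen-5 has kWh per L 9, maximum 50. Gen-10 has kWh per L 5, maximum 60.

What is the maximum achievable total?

Rank by kWh per L: Gen-19 10 > Gen-5 9 > Gen-10 5 > Gen-7 3 > Gen-3 2.
Gen-19 takes 70 to reach its cap of 70 — 130 left.
Give Gen-5 50 to hit its cap of 50 — 80 left.
Give Gen-10 60 to hit its cap of 60 — 20 left.
Gen-7: +20 (room for 110) → 20. Pool exhausted.
Total = 10×70 + 3×20 + 9×50 + 5×60 = 1510.

1510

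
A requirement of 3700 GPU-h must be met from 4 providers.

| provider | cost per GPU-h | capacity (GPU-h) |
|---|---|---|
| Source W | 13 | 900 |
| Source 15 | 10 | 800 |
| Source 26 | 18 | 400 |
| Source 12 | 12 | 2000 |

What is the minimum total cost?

Cheapest first:
Source 15 (10): use full 800 ; 2900 GPU-h to go.
Source 12 at 12: take all 2000 GPU-h ; 900 still needed.
Source W (13): use full 900 ; 0 GPU-h to go.
Source 26: unused.
Cost = 800×10 + 2000×12 + 900×13 = 43700.

43700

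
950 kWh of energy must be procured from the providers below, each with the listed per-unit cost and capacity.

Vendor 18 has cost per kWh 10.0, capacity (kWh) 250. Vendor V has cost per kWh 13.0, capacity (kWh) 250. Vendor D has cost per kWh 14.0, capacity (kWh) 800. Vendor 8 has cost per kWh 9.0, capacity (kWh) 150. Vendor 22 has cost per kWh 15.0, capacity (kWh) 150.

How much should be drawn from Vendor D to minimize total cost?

Fill from the cheapest provider first.
Vendor 8 (9.0): use full 150 — 800 kWh to go.
Vendor 18 at 10.0: take all 250 kWh — 550 still needed.
Vendor V at 13.0: take all 250 kWh — 300 still needed.
Vendor D (14.0): take the remaining 300 — done.
Vendor 22: unused.

300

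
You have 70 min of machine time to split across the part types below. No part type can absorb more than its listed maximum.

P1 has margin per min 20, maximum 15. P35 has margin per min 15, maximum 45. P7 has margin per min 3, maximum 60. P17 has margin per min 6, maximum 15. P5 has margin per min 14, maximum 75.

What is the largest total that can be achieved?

1115

Order the part types by margin per min: P1 20 > P35 15 > P5 14 > P17 6 > P7 3.
Give P1 15 to hit its cap of 15 → 55 left.
P35 takes 45 to reach its cap of 45 → 10 left.
P5: +10 (room for 75) → 10. Pool exhausted.
Total = 20×15 + 15×45 + 14×10 = 1115.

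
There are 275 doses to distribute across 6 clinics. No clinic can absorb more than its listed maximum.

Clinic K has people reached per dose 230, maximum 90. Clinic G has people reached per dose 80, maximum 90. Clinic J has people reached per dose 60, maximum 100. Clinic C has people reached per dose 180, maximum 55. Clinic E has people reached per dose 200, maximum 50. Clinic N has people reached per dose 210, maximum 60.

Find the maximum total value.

54800

Highest people reached per dose first: Clinic K 230 > Clinic N 210 > Clinic E 200 > Clinic C 180 > Clinic G 80 > Clinic J 60.
Clinic K: +90 to 90 (cap) — 185 left.
Give Clinic N 60 to hit its cap of 60 — 125 left.
Clinic E: +50 to 50 (cap) — 75 left.
Clinic C takes 55 to reach its cap of 55 — 20 left.
Clinic G: +20 (room for 90) → 20. Pool exhausted.
Total = 230×90 + 80×20 + 180×55 + 200×50 + 210×60 = 54800.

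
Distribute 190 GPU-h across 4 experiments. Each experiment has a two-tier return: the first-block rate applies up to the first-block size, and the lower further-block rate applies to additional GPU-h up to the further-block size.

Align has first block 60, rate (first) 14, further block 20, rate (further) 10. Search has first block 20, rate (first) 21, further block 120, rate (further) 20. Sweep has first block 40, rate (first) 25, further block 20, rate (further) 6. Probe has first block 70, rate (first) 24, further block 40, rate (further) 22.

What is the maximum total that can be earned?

4380

Rank every tier by rate: Sweep/T1 25 > Probe/T1 24 > Probe/T2 22 > Search/T1 21 > Search/T2 20 > Align/T1 14 > Align/T2 10 > Sweep/T2 6.
Fill Sweep T1 block (40 at 25) ; 150 left.
Fill Probe T1 block (70 at 24) ; 80 left.
Fill Probe T2 block (40 at 22) ; 40 left.
Search T1 at 21: fill all 20 ; 20 left.
Search T2 at 20: only 20 left, fill 20.
Total = 25×40 + 24×70 + 22×40 + 21×20 + 20×20 = 4380.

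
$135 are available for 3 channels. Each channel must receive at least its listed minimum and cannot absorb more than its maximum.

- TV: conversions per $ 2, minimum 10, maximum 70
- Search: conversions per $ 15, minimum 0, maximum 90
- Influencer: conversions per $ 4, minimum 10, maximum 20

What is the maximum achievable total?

1480

Meeting every minimum uses 10+0+10 = 20 $, leaving 115.
Rank by conversions per $: Search 15 > Influencer 4 > TV 2.
Search: +90 to 90 (cap) — 25 left.
Influencer takes 10 more to reach its cap of 20 — 15 left.
TV: +15 (room for 60) → 25. Pool exhausted.
Total = 2×25 + 15×90 + 4×20 = 1480.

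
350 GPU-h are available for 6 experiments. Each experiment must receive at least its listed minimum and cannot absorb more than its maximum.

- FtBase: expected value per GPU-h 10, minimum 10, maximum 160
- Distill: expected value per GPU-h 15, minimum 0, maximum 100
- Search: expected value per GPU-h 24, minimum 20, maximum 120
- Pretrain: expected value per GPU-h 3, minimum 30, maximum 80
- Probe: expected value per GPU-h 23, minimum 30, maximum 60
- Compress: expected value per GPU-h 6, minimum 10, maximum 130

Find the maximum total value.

6210

Meeting every minimum uses 10+0+20+30+30+10 = 100 GPU-h, leaving 250.
Rank by expected value per GPU-h: Search 24 > Probe 23 > Distill 15 > FtBase 10 > Compress 6 > Pretrain 3.
Search takes 100 more to reach its cap of 120 ; 150 left.
Give Probe 30 more to hit its cap of 60 ; 120 left.
Give Distill 100 more to hit its cap of 100 ; 20 left.
Only 20 left; FtBase takes them to reach 30.
Total = 10×30 + 15×100 + 24×120 + 3×30 + 23×60 + 6×10 = 6210.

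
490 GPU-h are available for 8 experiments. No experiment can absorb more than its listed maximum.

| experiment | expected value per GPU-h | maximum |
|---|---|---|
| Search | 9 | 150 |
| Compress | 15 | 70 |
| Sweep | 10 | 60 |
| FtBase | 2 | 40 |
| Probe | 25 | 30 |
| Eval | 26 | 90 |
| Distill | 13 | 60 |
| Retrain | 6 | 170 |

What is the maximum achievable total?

7050

Order the experiments by expected value per GPU-h: Eval 26 > Probe 25 > Compress 15 > Distill 13 > Sweep 10 > Search 9 > Retrain 6 > FtBase 2.
Give Eval 90 to hit its cap of 90 — 400 left.
Probe takes 30 to reach its cap of 30 — 370 left.
Compress takes 70 to reach its cap of 70 — 300 left.
Give Distill 60 to hit its cap of 60 — 240 left.
Sweep takes 60 to reach its cap of 60 — 180 left.
Give Search 150 to hit its cap of 150 — 30 left.
Only 30 left; Retrain takes them to reach 30.
Total = 9×150 + 15×70 + 10×60 + 25×30 + 26×90 + 13×60 + 6×30 = 7050.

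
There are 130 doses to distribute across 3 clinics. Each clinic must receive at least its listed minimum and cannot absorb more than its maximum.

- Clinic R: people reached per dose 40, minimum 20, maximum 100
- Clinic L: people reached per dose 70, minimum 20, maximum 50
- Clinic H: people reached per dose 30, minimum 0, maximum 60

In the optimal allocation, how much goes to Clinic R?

80

Meeting every minimum uses 20+20+0 = 40 doses, leaving 90.
Highest people reached per dose first: Clinic L 70 > Clinic R 40 > Clinic H 30.
Clinic L: +30 to 50 (cap) → 60 left.
Clinic R: +60 (room for 80) → 80. Pool exhausted.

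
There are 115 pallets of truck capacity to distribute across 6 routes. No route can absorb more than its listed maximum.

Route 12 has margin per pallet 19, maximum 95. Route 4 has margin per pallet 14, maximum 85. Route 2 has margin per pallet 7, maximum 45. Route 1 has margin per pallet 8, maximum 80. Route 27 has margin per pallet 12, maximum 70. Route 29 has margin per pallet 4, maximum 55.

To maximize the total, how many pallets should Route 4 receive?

Order the routes by margin per pallet: Route 12 19 > Route 4 14 > Route 27 12 > Route 1 8 > Route 2 7 > Route 29 4.
Route 12: +95 to 95 (cap) — 20 left.
Only 20 left; Route 4 takes them to reach 20.

20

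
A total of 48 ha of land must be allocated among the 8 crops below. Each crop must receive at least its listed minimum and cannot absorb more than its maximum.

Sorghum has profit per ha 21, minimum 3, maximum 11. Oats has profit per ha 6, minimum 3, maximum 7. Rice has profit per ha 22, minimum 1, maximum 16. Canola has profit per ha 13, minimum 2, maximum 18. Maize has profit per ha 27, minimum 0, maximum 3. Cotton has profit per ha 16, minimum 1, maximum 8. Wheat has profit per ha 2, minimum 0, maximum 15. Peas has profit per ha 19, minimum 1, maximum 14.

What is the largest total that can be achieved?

Meeting every minimum uses 3+3+1+2+0+1+0+1 = 11 ha, leaving 37.
Order the crops by profit per ha: Maize 27 > Rice 22 > Sorghum 21 > Peas 19 > Cotton 16 > Canola 13 > Oats 6 > Wheat 2.
Maize takes 3 more to reach its cap of 3 → 34 left.
Rice: +15 to 16 (cap) → 19 left.
Sorghum takes 8 more to reach its cap of 11 → 11 left.
Peas has room for 13 more but only 11 remain, so it gets 12.
Total = 21×11 + 6×3 + 22×16 + 13×2 + 27×3 + 16×1 + 19×12 = 952.

952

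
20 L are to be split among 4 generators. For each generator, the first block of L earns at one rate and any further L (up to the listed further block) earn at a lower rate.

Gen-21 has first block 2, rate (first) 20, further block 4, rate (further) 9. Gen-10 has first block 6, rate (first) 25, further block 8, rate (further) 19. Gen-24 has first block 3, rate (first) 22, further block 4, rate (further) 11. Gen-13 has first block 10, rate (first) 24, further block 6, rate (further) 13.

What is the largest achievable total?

Rank every tier by rate: Gen-10/tier1 25 > Gen-13/tier1 24 > Gen-24/tier1 22 > Gen-21/tier1 20 > Gen-10/tier2 19 > Gen-13/tier2 13 > Gen-24/tier2 11 > Gen-21/tier2 9.
Gen-10 tier1 at 25: fill all 6 ; 14 left.
Gen-13/tier1 (24): +10 ; 4 left.
Gen-24/tier1 (22): +3 ; 1 left.
Gen-21/tier1: +1 of 2 at 20; pool empty.
Total = 25×6 + 24×10 + 22×3 + 20×1 = 476.

476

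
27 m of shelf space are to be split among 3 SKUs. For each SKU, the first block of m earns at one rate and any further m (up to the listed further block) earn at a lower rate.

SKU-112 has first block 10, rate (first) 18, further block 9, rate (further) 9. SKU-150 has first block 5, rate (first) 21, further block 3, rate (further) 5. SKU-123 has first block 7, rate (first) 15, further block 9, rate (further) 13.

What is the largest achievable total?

455

Treat each block as its own option and order by rate: SKU-150/tier1 21 > SKU-112/tier1 18 > SKU-123/tier1 15 > SKU-123/tier2 13 > SKU-112/tier2 9 > SKU-150/tier2 5.
SKU-150/tier1 (21): +5 — 22 left.
SKU-112/tier1 (18): +10 — 12 left.
SKU-123/tier1 (15): +7 — 5 left.
5 remain; put them into SKU-123 tier2 at 13.
Total = 21×5 + 18×10 + 15×7 + 13×5 = 455.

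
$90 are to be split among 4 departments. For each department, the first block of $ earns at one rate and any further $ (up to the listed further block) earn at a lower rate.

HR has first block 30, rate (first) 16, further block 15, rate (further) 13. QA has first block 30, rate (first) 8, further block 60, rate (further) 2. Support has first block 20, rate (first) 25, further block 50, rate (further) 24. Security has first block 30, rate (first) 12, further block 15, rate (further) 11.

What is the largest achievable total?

Treat each block as its own option and order by rate: Support/T1 25 > Support/T2 24 > HR/T1 16 > HR/T2 13 > Security/T1 12 > Security/T2 11 > QA/T1 8 > QA/T2 2.
Support T1 at 25: fill all 20 ; 70 left.
Support/T2 (24): +50 ; 20 left.
20 remain; put them into HR T1 at 16.
Total = 25×20 + 24×50 + 16×20 = 2020.

2020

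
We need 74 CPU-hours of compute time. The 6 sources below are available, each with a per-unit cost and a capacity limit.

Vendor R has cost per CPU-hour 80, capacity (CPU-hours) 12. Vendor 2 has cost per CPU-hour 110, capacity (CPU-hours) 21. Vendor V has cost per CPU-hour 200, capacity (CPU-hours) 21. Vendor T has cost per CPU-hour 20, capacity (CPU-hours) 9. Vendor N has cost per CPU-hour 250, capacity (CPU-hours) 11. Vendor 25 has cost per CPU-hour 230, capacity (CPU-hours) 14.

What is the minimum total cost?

Cheapest first:
Take 9 from Vendor T at 20 ; need 65 more.
Vendor R (80): use full 12 ; 53 CPU-hours to go.
Take 21 from Vendor 2 at 110 ; need 32 more.
Vendor V at 200: take all 21 CPU-hours ; 11 still needed.
Vendor 25 (230): take the remaining 11 ; done.
Vendor N: unused.
Cost = 9×20 + 12×80 + 21×110 + 21×200 + 11×230 = 10180.

10180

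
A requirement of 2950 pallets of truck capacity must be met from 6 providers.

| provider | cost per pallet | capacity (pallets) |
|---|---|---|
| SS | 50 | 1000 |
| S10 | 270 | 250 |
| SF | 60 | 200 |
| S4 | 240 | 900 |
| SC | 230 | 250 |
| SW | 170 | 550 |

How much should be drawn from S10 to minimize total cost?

50

Use providers in increasing cost order.
Take 1000 from SS at 50 ; need 1950 more.
Take 200 from SF at 60 ; need 1750 more.
Take 550 from SW at 170 ; need 1200 more.
SC at 230: take all 250 pallets ; 950 still needed.
S4 (240): use full 900 ; 50 pallets to go.
S10 at 270: take 50 of its 250 ; requirement met.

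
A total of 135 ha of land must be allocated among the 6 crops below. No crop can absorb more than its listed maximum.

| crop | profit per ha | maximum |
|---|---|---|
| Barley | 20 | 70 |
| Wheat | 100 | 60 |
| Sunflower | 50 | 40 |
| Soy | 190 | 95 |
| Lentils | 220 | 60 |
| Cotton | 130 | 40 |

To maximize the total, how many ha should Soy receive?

75

Rank by profit per ha: Lentils 220 > Soy 190 > Cotton 130 > Wheat 100 > Sunflower 50 > Barley 20.
Give Lentils 60 to hit its cap of 60 → 75 left.
Soy: +75 (room for 95) → 75. Pool exhausted.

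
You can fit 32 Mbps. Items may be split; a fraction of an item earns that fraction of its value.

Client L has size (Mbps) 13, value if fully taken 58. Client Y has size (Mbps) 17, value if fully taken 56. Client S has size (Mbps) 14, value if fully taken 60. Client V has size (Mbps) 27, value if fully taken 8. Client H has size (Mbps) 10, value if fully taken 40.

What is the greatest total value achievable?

Rank by value-to-size ratio: Client L 58/13≈4.46, Client S 60/14≈4.29, Client H 40/10≈4, Client Y 56/17≈3.29, Client V 8/27≈0.296.
Client L: take in full, 13 Mbps for value 58 ; 19 left.
All 14 Mbps of Client S fit (value 60) ; 5 remain.
5 Mbps left: a 5/10 share of Client H gives 40×5/10 = 20.
Total value = 138.

138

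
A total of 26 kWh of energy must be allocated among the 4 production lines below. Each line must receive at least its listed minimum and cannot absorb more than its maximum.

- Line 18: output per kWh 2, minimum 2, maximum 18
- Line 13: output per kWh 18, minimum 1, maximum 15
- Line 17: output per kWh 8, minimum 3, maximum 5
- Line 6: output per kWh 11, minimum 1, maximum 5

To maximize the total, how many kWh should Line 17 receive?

Meeting every minimum uses 2+1+3+1 = 7 kWh, leaving 19.
Rank by output per kWh: Line 13 18 > Line 6 11 > Line 17 8 > Line 18 2.
Give Line 13 14 more to hit its cap of 15 — 5 left.
Give Line 6 4 more to hit its cap of 5 — 1 left.
Line 17 has room for 2 more but only 1 remain, so it gets 4.

4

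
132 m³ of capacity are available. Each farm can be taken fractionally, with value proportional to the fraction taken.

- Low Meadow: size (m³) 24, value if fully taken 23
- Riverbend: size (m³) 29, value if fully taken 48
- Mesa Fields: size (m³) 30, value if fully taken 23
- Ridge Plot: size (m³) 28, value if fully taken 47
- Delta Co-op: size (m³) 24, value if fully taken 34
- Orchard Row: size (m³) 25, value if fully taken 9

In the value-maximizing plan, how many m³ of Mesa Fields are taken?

27

Best value per unit of size first: Ridge Plot 47/28≈1.68, Riverbend 48/29≈1.66, Delta Co-op 34/24≈1.42, Low Meadow 23/24≈0.958, Mesa Fields 23/30≈0.767, Orchard Row 9/25≈0.36.
Take all of Ridge Plot (28 m³, value 47) ; 104 m³ left.
Riverbend: take in full, 29 m³ for value 48 ; 75 left.
Take all of Delta Co-op (24 m³, value 34) ; 51 m³ left.
All 24 m³ of Low Meadow fit (value 23) ; 27 remain.
Only 27 m³ remain; take 27/30 of Mesa Fields for value 23×27/30 = 20.7.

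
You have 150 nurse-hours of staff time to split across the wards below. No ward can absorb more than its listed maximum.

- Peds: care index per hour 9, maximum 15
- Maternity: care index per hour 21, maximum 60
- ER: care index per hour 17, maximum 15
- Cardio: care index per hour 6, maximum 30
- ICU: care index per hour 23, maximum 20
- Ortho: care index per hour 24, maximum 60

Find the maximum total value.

Rank by care index per hour: Ortho 24 > ICU 23 > Maternity 21 > ER 17 > Peds 9 > Cardio 6.
Give Ortho 60 to hit its cap of 60 → 90 left.
ICU takes 20 to reach its cap of 20 → 70 left.
Maternity: +60 to 60 (cap) → 10 left.
ER: +10 (room for 15) → 10. Pool exhausted.
Total = 21×60 + 17×10 + 23×20 + 24×60 = 3330.

3330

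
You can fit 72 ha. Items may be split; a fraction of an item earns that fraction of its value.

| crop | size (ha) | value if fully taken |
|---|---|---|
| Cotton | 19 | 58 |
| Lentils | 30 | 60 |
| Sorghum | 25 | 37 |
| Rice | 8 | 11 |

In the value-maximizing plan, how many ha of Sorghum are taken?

Rank by value-to-size ratio: Cotton 58/19≈3.05, Lentils 60/30≈2, Sorghum 37/25≈1.48, Rice 11/8≈1.38.
Cotton: take in full, 19 ha for value 58 → 53 left.
Take all of Lentils (30 ha, value 60) → 23 ha left.
23 ha left: a 23/25 share of Sorghum gives 37×23/25 = 34.04.

23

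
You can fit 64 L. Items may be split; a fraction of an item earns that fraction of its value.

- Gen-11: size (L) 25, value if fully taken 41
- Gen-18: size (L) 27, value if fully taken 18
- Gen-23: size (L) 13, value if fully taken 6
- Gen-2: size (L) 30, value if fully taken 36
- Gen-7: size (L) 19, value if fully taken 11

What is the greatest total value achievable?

83

Best value per unit of size first: Gen-11 41/25≈1.64, Gen-2 36/30≈1.2, Gen-18 18/27≈0.667, Gen-7 11/19≈0.579, Gen-23 6/13≈0.462.
Gen-11: take in full, 25 L for value 41 ; 39 left.
All 30 L of Gen-2 fit (value 36) ; 9 remain.
Only 9 L remain; take 9/27 of Gen-18 for value 18×9/27 = 6.
Total value = 83.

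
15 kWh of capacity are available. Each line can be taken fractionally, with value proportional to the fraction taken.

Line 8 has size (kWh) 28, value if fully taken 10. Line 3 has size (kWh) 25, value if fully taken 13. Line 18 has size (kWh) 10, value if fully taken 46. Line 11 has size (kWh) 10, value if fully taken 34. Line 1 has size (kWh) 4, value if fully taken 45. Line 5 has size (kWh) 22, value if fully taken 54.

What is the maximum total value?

Sort by value density: Line 1 45/4≈11.2, Line 18 46/10≈4.6, Line 11 34/10≈3.4, Line 5 54/22≈2.45, Line 3 13/25≈0.52, Line 8 10/28≈0.357.
Take all of Line 1 (4 kWh, value 45) ; 11 kWh left.
All 10 kWh of Line 18 fit (value 46) ; 1 remain.
Only 1 kWh remain; take 1/10 of Line 11 for value 34×1/10 = 3.4.
Total value = 94.4.

94.4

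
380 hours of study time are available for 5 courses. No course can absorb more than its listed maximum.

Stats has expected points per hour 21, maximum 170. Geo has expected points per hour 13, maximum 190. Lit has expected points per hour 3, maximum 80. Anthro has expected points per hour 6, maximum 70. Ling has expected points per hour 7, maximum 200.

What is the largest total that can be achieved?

6180

Order the courses by expected points per hour: Stats 21 > Geo 13 > Ling 7 > Anthro 6 > Lit 3.
Give Stats 170 to hit its cap of 170 — 210 left.
Geo takes 190 to reach its cap of 190 — 20 left.
Ling has room for 200 but only 20 remain, so it gets 20.
Total = 21×170 + 13×190 + 7×20 = 6180.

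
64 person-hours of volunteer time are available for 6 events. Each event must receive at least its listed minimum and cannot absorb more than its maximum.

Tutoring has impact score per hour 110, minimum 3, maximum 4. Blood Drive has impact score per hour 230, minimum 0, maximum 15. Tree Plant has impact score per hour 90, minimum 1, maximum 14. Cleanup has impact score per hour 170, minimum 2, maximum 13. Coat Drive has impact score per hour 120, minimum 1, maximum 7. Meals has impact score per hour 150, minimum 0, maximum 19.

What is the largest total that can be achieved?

10330

Meeting every minimum uses 3+0+1+2+1+0 = 7 person-hours, leaving 57.
Highest impact score per hour first: Blood Drive 230 > Cleanup 170 > Meals 150 > Coat Drive 120 > Tutoring 110 > Tree Plant 90.
Give Blood Drive 15 more to hit its cap of 15 — 42 left.
Cleanup: +11 to 13 (cap) — 31 left.
Meals takes 19 more to reach its cap of 19 — 12 left.
Coat Drive: +6 to 7 (cap) — 6 left.
Tutoring takes 1 more to reach its cap of 4 — 5 left.
Only 5 left; Tree Plant takes them to reach 6.
Total = 110×4 + 230×15 + 90×6 + 170×13 + 120×7 + 150×19 = 10330.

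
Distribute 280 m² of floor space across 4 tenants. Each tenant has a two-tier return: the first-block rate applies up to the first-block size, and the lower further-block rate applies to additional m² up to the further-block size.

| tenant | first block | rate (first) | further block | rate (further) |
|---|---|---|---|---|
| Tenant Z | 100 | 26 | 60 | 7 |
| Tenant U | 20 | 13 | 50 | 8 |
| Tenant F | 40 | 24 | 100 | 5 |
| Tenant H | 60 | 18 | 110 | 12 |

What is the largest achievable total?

Treat each block as its own option and order by rate: Tenant Z/first 26 > Tenant F/first 24 > Tenant H/first 18 > Tenant U/first 13 > Tenant H/second 12 > Tenant U/second 8 > Tenant Z/second 7 > Tenant F/second 5.
Fill Tenant Z first block (100 at 26) ; 180 left.
Tenant F first at 24: fill all 40 ; 140 left.
Tenant H first at 18: fill all 60 ; 80 left.
Tenant U first at 13: fill all 20 ; 60 left.
Tenant H second at 12: only 60 left, fill 60.
Total = 26×100 + 24×40 + 18×60 + 13×20 + 12×60 = 5620.

5620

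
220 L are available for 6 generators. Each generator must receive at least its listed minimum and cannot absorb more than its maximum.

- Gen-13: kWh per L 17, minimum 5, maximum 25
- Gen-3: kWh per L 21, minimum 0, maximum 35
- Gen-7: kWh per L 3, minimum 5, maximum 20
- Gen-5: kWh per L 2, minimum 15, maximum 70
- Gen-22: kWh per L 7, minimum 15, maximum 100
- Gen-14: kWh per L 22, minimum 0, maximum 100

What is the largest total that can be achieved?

3685

Meeting every minimum uses 5+0+5+15+15+0 = 40 L, leaving 180.
Order the generators by kWh per L: Gen-14 22 > Gen-3 21 > Gen-13 17 > Gen-22 7 > Gen-7 3 > Gen-5 2.
Gen-14: +100 to 100 (cap) — 80 left.
Gen-3 takes 35 more to reach its cap of 35 — 45 left.
Gen-13: +20 to 25 (cap) — 25 left.
Gen-22 has room for 85 more but only 25 remain, so it gets 40.
Total = 17×25 + 21×35 + 3×5 + 2×15 + 7×40 + 22×100 = 3685.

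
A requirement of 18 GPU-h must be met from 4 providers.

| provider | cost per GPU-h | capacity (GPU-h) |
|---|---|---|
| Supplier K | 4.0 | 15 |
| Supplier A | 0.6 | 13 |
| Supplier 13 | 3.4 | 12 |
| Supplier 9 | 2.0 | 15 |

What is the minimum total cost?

17.8

Use providers in increasing cost order.
Supplier A at 0.6: take all 13 GPU-h ; 5 still needed.
Take 5 from Supplier 9 at 2.0 to finish.
Supplier 13, Supplier K: unused.
Cost = 13×0.6 + 5×2.0 = 17.8.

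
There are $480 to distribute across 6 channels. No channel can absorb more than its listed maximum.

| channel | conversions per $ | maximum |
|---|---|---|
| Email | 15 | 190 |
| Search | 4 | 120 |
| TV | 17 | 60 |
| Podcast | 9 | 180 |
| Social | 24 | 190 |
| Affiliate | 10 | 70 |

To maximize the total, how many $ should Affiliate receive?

Highest conversions per $ first: Social 24 > TV 17 > Email 15 > Affiliate 10 > Podcast 9 > Search 4.
Social: +190 to 190 (cap) — 290 left.
Give TV 60 to hit its cap of 60 — 230 left.
Give Email 190 to hit its cap of 190 — 40 left.
Affiliate: +40 (room for 70) → 40. Pool exhausted.

40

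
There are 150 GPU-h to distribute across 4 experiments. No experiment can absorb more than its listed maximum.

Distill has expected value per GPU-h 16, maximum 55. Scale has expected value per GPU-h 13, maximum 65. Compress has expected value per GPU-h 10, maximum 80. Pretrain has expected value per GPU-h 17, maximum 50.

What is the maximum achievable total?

Order the experiments by expected value per GPU-h: Pretrain 17 > Distill 16 > Scale 13 > Compress 10.
Pretrain: +50 to 50 (cap) → 100 left.
Give Distill 55 to hit its cap of 55 → 45 left.
Scale has room for 65 but only 45 remain, so it gets 45.
Total = 16×55 + 13×45 + 17×50 = 2315.

2315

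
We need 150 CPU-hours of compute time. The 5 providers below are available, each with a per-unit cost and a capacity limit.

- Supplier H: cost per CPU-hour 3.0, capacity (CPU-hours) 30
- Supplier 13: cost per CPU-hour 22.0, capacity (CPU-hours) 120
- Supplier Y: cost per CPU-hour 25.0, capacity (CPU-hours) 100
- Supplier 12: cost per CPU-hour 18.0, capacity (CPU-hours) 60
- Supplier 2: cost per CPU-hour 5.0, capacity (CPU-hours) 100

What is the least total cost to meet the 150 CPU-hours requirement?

950

Fill from the cheapest provider first.
Supplier H (3.0): use full 30 → 120 CPU-hours to go.
Supplier 2 at 5.0: take all 100 CPU-hours → 20 still needed.
Supplier 12 (18.0): take the remaining 20 → done.
Supplier 13, Supplier Y: unused.
Cost = 30×3.0 + 100×5.0 + 20×18.0 = 950.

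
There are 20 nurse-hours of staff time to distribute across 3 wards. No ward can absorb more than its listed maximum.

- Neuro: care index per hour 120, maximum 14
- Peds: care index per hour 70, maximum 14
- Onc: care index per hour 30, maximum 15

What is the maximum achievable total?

Highest care index per hour first: Neuro 120 > Peds 70 > Onc 30.
Neuro: +14 to 14 (cap) → 6 left.
Peds has room for 14 but only 6 remain, so it gets 6.
Total = 120×14 + 70×6 = 2100.

2100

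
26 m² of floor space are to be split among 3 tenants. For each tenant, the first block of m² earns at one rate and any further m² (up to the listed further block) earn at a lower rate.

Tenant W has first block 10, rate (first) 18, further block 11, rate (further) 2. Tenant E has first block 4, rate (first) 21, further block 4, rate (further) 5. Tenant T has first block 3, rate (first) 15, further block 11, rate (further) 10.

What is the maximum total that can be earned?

399

Treat each block as its own option and order by rate: Tenant E/T1 21 > Tenant W/T1 18 > Tenant T/T1 15 > Tenant T/T2 10 > Tenant E/T2 5 > Tenant W/T2 2.
Tenant E/T1 (21): +4 ; 22 left.
Tenant W/T1 (18): +10 ; 12 left.
Fill Tenant T T1 block (3 at 15) ; 9 left.
Tenant T T2 at 10: only 9 left, fill 9.
Total = 21×4 + 18×10 + 15×3 + 10×9 = 399.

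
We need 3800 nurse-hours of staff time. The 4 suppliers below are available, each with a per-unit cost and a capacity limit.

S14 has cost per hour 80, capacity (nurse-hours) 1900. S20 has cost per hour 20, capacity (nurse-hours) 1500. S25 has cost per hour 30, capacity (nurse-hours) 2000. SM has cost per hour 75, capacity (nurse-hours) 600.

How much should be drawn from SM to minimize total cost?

300

Fill from the cheapest supplier first.
Take 1500 from S20 at 20 — need 2300 more.
S25 (30): use full 2000 — 300 nurse-hours to go.
SM (75): take the remaining 300 — done.
S14: unused.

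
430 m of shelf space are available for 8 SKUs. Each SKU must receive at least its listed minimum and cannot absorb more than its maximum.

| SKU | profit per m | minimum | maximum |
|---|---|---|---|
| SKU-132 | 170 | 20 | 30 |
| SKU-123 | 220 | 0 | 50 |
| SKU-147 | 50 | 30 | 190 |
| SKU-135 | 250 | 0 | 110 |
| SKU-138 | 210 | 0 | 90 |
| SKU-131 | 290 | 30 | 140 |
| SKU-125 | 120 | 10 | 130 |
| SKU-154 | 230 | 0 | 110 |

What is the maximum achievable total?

101700

Meeting every minimum uses 20+0+30+0+0+30+10+0 = 90 m, leaving 340.
Highest profit per m first: SKU-131 290 > SKU-135 250 > SKU-154 230 > SKU-123 220 > SKU-138 210 > SKU-132 170 > SKU-125 120 > SKU-147 50.
SKU-131: +110 to 140 (cap) → 230 left.
Give SKU-135 110 more to hit its cap of 110 → 120 left.
Give SKU-154 110 more to hit its cap of 110 → 10 left.
SKU-123: +10 (room for 50) → 10. Pool exhausted.
Total = 170×20 + 220×10 + 50×30 + 250×110 + 290×140 + 120×10 + 230×110 = 101700.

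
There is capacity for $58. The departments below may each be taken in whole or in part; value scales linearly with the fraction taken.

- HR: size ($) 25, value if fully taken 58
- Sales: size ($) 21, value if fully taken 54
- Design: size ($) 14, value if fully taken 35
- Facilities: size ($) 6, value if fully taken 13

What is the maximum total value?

Rank by value-to-size ratio: Sales 54/21≈2.57, Design 35/14≈2.5, HR 58/25≈2.32, Facilities 13/6≈2.17.
All 21 $ of Sales fit (value 54) → 37 remain.
All 14 $ of Design fit (value 35) → 23 remain.
Only 23 $ remain; take 23/25 of HR for value 58×23/25 = 53.36.
Total value = 142.36.

142.36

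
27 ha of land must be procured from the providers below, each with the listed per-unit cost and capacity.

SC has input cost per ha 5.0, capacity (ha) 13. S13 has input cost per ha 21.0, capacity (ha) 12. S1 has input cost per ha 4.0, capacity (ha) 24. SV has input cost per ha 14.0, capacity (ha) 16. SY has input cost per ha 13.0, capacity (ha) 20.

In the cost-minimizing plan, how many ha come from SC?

Fill from the cheapest provider first.
Take 24 from S1 at 4.0 — need 3 more.
SC (5.0): take the remaining 3 — done.
SY, SV, S13: unused.

3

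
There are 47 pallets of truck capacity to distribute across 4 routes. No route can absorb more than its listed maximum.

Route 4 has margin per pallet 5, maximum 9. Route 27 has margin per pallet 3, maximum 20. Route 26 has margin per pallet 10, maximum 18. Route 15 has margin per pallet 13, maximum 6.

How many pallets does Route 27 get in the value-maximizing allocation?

Order the routes by margin per pallet: Route 15 13 > Route 26 10 > Route 4 5 > Route 27 3.
Give Route 15 6 to hit its cap of 6 ; 41 left.
Route 26: +18 to 18 (cap) ; 23 left.
Give Route 4 9 to hit its cap of 9 ; 14 left.
Route 27: +14 (room for 20) → 14. Pool exhausted.

14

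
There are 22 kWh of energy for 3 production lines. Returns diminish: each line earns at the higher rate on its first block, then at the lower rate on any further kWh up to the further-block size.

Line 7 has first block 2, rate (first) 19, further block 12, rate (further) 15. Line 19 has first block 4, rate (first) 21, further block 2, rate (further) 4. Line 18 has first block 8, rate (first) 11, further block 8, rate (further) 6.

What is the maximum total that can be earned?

346

Treat each block as its own option and order by rate: Line 19/T1 21 > Line 7/T1 19 > Line 7/T2 15 > Line 18/T1 11 > Line 18/T2 6 > Line 19/T2 4.
Line 19/T1 (21): +4 — 18 left.
Fill Line 7 T1 block (2 at 19) — 16 left.
Fill Line 7 T2 block (12 at 15) — 4 left.
Line 18/T1: +4 of 8 at 11; pool empty.
Total = 21×4 + 19×2 + 15×12 + 11×4 = 346.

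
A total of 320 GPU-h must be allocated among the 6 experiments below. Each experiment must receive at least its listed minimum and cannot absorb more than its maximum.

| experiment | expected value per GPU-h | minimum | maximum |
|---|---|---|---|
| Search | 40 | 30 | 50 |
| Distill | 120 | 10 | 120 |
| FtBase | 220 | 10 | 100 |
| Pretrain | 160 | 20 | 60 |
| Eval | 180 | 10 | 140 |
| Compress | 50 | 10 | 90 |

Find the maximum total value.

Meeting every minimum uses 30+10+10+20+10+10 = 90 GPU-h, leaving 230.
Rank by expected value per GPU-h: FtBase 220 > Eval 180 > Pretrain 160 > Distill 120 > Compress 50 > Search 40.
Give FtBase 90 more to hit its cap of 100 ; 140 left.
Give Eval 130 more to hit its cap of 140 ; 10 left.
Pretrain: +10 (room for 40) → 30. Pool exhausted.
Total = 40×30 + 120×10 + 220×100 + 160×30 + 180×140 + 50×10 = 54900.

54900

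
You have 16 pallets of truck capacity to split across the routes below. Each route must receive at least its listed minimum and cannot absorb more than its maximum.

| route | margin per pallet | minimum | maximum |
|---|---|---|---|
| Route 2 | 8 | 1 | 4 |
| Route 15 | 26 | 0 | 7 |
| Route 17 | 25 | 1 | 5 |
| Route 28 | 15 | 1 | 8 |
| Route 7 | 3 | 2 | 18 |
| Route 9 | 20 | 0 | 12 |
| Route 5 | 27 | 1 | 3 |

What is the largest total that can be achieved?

342

Meeting every minimum uses 1+0+1+1+2+0+1 = 6 pallets, leaving 10.
Order the routes by margin per pallet: Route 5 27 > Route 15 26 > Route 17 25 > Route 9 20 > Route 28 15 > Route 2 8 > Route 7 3.
Give Route 5 2 more to hit its cap of 3 → 8 left.
Route 15: +7 to 7 (cap) → 1 left.
Route 17: +1 (room for 4) → 2. Pool exhausted.
Total = 8×1 + 26×7 + 25×2 + 15×1 + 3×2 + 27×3 = 342.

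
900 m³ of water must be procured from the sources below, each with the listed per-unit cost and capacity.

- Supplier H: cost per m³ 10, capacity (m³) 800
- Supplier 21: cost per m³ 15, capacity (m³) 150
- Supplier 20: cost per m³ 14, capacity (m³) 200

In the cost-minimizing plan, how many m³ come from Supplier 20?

Fill from the cheapest source first.
Supplier H (10): use full 800 ; 100 m³ to go.
Supplier 20 at 14: take 100 of its 200 ; requirement met.
Supplier 21: unused.

100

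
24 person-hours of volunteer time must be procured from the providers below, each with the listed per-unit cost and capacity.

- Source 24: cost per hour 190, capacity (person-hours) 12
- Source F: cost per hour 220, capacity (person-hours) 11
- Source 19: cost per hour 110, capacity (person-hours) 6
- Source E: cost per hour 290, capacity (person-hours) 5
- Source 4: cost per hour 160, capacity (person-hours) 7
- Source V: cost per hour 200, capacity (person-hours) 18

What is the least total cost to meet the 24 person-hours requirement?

3870

Fill from the cheapest provider first.
Source 19 at 110: take all 6 person-hours ; 18 still needed.
Take 7 from Source 4 at 160 ; need 11 more.
Take 11 from Source 24 at 190 to finish.
Source V, Source F, Source E: unused.
Cost = 6×110 + 7×160 + 11×190 = 3870.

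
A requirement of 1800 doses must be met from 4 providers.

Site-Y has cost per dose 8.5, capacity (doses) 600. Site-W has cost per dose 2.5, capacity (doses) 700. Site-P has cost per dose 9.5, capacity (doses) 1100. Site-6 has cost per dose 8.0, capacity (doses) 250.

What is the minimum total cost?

Use providers in increasing cost order.
Site-W (2.5): use full 700 → 1100 doses to go.
Site-6 at 8.0: take all 250 doses → 850 still needed.
Site-Y at 8.5: take all 600 doses → 250 still needed.
Site-P (9.5): take the remaining 250 → done.
Cost = 700×2.5 + 250×8.0 + 600×8.5 + 250×9.5 = 11225.

11225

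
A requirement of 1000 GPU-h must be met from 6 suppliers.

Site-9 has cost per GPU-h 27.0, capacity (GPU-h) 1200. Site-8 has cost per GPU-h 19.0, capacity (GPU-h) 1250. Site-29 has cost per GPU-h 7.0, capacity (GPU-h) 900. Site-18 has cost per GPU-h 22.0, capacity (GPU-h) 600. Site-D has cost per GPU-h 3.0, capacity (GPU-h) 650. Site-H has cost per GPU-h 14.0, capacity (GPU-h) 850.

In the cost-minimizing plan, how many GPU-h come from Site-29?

350

Cheapest first:
Take 650 from Site-D at 3.0 ; need 350 more.
Take 350 from Site-29 at 7.0 to finish.
Site-H, Site-8, Site-18, Site-9: unused.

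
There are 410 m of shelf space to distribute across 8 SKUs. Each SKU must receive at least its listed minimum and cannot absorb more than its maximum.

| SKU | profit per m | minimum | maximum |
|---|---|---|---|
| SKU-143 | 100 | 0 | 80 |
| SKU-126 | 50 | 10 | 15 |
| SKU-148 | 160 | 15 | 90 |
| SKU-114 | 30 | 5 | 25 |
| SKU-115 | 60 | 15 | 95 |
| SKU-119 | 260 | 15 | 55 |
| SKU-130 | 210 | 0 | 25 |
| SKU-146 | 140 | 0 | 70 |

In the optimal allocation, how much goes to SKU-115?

Meeting every minimum uses 0+10+15+5+15+15+0+0 = 60 m, leaving 350.
Rank by profit per m: SKU-119 260 > SKU-130 210 > SKU-148 160 > SKU-146 140 > SKU-143 100 > SKU-115 60 > SKU-126 50 > SKU-114 30.
SKU-119 takes 40 more to reach its cap of 55 ; 310 left.
SKU-130 takes 25 more to reach its cap of 25 ; 285 left.
Give SKU-148 75 more to hit its cap of 90 ; 210 left.
SKU-146: +70 to 70 (cap) ; 140 left.
SKU-143 takes 80 more to reach its cap of 80 ; 60 left.
SKU-115: +60 (room for 80) → 75. Pool exhausted.

75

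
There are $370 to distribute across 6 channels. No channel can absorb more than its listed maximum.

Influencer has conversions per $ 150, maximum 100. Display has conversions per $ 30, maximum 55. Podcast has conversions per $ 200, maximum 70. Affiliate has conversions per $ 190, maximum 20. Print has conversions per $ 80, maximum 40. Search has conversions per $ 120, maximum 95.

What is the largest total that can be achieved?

Order the channels by conversions per $: Podcast 200 > Affiliate 190 > Influencer 150 > Search 120 > Print 80 > Display 30.
Podcast: +70 to 70 (cap) — 300 left.
Affiliate takes 20 to reach its cap of 20 — 280 left.
Influencer takes 100 to reach its cap of 100 — 180 left.
Give Search 95 to hit its cap of 95 — 85 left.
Print: +40 to 40 (cap) — 45 left.
Display has room for 55 but only 45 remain, so it gets 45.
Total = 150×100 + 30×45 + 200×70 + 190×20 + 80×40 + 120×95 = 48750.

48750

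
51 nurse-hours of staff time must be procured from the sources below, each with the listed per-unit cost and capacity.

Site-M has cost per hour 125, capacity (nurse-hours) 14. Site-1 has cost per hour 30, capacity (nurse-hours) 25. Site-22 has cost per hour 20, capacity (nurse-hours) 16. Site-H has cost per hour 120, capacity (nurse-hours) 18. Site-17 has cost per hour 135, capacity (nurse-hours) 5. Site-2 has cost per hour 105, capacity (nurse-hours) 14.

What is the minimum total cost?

2120

Cheapest first:
Site-22 at 20: take all 16 nurse-hours ; 35 still needed.
Take 25 from Site-1 at 30 ; need 10 more.
Take 10 from Site-2 at 105 to finish.
Site-H, Site-M, Site-17: unused.
Cost = 16×20 + 25×30 + 10×105 = 2120.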